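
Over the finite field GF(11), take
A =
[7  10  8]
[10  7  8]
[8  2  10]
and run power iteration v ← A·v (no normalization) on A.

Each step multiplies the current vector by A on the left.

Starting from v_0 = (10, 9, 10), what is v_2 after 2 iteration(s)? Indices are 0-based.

v_2 = (7, 9, 8)

v_0 = (10, 9, 10).
v_1 = A·v_0 = (9, 1, 0).
v_2 = A·v_1 = (7, 9, 8).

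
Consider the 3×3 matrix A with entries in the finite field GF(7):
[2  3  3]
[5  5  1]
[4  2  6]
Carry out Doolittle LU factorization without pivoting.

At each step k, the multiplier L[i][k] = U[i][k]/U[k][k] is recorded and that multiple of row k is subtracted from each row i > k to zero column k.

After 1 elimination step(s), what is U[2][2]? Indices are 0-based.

U[2][2] = 0

k=0: U[0][0]=2
  eliminate (1,0): mult=6, new row 1: (0, 1, 4); set L[1][0]=6
  eliminate (2,0): mult=2, new row 2: (0, 3, 0); set L[2][0]=2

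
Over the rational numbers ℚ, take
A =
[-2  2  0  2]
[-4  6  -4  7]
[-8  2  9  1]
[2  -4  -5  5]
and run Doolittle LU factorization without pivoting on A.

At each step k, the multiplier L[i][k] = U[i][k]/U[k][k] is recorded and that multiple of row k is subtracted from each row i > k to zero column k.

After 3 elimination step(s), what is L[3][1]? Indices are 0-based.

[col 0] pivot -2
  R1 -= 2*R0 → (0, 2, -4, 3)  (L[1][0] := 2)
  R2 -= 4*R0 → (0, -6, 9, -7)  (L[2][0] := 4)
  R3 -= -1*R0 → (0, -2, -5, 7)  (L[3][0] := -1)
[col 1] pivot 2
  R2 -= -3*R1 → (0, 0, -3, 2)  (L[2][1] := -3)
  R3 -= -1*R1 → (0, 0, -9, 10)  (L[3][1] := -1)
[col 2] pivot -3
  R3 -= 3*R2 → (0, 0, 0, 4)  (L[3][2] := 3)

L[3][1] = -1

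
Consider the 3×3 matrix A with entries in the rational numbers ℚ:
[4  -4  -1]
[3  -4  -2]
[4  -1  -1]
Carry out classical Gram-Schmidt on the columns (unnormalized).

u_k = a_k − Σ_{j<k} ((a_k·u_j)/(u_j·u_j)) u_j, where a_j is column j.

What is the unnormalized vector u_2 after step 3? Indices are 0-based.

u_2 = (195/329, -180/329, -60/329)

Step 1: u_0 = a_0 = (4, 3, 4).
Step 2: u_1 = a_1 − (-32/41)·u_0 = (-36/41, -68/41, 87/41).
Step 3: u_2 = a_2 − (-14/41)·u_0 − (85/329)·u_1 = (195/329, -180/329, -60/329).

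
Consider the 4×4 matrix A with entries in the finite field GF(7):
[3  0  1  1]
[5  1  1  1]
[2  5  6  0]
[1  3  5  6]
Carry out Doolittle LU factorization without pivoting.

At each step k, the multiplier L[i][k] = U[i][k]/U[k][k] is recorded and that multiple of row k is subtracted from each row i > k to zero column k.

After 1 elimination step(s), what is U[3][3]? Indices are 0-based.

Step 1: pivot at (0,0) is 3.
  row1 ← row1 − (4)·row0  ⇒  L[1][0]=4, U row1=(0, 1, 4, 4)
  row2 ← row2 − (3)·row0  ⇒  L[2][0]=3, U row2=(0, 5, 3, 4)
  row3 ← row3 − (5)·row0  ⇒  L[3][0]=5, U row3=(0, 3, 0, 1)

U[3][3] = 1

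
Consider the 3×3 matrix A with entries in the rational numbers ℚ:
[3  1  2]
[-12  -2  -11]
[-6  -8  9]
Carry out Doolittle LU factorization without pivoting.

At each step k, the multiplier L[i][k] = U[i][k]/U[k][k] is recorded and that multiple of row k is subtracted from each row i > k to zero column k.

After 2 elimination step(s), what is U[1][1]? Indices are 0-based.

Step 1: pivot at (0,0) is 3.
  row1 ← row1 − (-4)·row0  ⇒  L[1][0]=-4, U row1=(0, 2, -3)
  row2 ← row2 − (-2)·row0  ⇒  L[2][0]=-2, U row2=(0, -6, 13)
Step 2: pivot at (1,1) is 2.
  row2 ← row2 − (-3)·row1  ⇒  L[2][1]=-3, U row2=(0, 0, 4)

U[1][1] = 2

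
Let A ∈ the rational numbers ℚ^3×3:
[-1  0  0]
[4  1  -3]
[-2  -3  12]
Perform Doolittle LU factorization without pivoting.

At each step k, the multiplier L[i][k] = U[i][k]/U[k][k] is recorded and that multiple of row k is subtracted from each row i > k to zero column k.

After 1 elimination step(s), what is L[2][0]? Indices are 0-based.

k=0: U[0][0]=-1
  eliminate (1,0): mult=-4, new row 1: (0, 1, -3); set L[1][0]=-4
  eliminate (2,0): mult=2, new row 2: (0, -3, 12); set L[2][0]=2

L[2][0] = 2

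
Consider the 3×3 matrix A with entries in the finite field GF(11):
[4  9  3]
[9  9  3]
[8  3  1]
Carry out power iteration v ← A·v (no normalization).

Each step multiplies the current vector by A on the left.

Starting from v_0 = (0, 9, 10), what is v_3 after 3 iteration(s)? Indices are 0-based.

v_0 = (0, 9, 10).
v_1 = A·v_0 = (1, 1, 4).
v_2 = A·v_1 = (3, 8, 4).
v_3 = A·v_2 = (8, 1, 8).

v_3 = (8, 1, 8)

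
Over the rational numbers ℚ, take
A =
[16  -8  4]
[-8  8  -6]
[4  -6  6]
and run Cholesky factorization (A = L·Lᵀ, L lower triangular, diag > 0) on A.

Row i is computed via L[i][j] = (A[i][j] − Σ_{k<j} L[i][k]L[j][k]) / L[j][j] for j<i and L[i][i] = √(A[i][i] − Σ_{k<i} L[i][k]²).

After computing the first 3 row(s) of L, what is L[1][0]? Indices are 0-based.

L[1][0] = -2

Step 1: L[0][0] = √(16) = 4.
  L[1][0] = (-8) / L[0][0] = -2.
Step 2: L[1][1] = √(4) = 2.
  L[2][0] = (4) / L[0][0] = 1.
  L[2][1] = (-4) / L[1][1] = -2.
Step 3: L[2][2] = √(1) = 1.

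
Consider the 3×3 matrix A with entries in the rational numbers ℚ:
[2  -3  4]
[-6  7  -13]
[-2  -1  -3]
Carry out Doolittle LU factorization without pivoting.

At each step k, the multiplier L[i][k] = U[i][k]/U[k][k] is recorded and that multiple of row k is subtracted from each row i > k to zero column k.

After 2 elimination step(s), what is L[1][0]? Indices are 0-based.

L[1][0] = -3

k=0: U[0][0]=2
  eliminate (1,0): mult=-3, new row 1: (0, -2, -1); set L[1][0]=-3
  eliminate (2,0): mult=-1, new row 2: (0, -4, 1); set L[2][0]=-1
k=1: U[1][1]=-2
  eliminate (2,1): mult=2, new row 2: (0, 0, 3); set L[2][1]=2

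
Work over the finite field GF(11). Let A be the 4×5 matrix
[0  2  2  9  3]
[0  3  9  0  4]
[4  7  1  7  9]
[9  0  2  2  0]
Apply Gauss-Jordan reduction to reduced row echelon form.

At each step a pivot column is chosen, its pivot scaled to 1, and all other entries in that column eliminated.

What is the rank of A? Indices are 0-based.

rank = 4

[1] R0 <-> R2
[1] R0 /= 4  ⇒  (1, 10, 3, 10, 5)
     R3 -= 9·R0  ⇒  (0, 9, 8, 0, 10)
[2] R1 /= 3  ⇒  (0, 1, 3, 0, 5)
     R0 -= 10·R1  ⇒  (1, 0, 6, 10, 10)
     R2 -= 2·R1  ⇒  (0, 0, 7, 9, 4)
     R3 -= 9·R1  ⇒  (0, 0, 3, 0, 9)
[3] R2 /= 7  ⇒  (0, 0, 1, 6, 10)
     R0 -= 6·R2  ⇒  (1, 0, 0, 7, 5)
     R1 -= 3·R2  ⇒  (0, 1, 0, 4, 8)
     R3 -= 3·R2  ⇒  (0, 0, 0, 4, 1)
[4] R3 /= 4  ⇒  (0, 0, 0, 1, 3)
     R0 -= 7·R3  ⇒  (1, 0, 0, 0, 6)
     R1 -= 4·R3  ⇒  (0, 1, 0, 0, 7)
     R2 -= 6·R3  ⇒  (0, 0, 1, 0, 3)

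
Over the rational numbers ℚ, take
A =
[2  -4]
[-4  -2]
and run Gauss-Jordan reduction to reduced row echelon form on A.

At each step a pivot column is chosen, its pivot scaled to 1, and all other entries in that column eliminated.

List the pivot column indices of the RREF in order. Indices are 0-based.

pivot columns: 0, 1

[1] R0 /= 2  ⇒  (1, -2)
     R1 -= -4·R0  ⇒  (0, -10)
[2] R1 /= -10  ⇒  (0, 1)
     R0 -= -2·R1  ⇒  (1, 0)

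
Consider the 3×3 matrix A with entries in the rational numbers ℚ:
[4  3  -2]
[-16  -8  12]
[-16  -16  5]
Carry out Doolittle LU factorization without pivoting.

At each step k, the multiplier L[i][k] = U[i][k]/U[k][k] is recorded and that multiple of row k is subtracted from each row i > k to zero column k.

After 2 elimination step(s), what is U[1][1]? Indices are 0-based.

k=0: U[0][0]=4
  eliminate (1,0): mult=-4, new row 1: (0, 4, 4); set L[1][0]=-4
  eliminate (2,0): mult=-4, new row 2: (0, -4, -3); set L[2][0]=-4
k=1: U[1][1]=4
  eliminate (2,1): mult=-1, new row 2: (0, 0, 1); set L[2][1]=-1

U[1][1] = 4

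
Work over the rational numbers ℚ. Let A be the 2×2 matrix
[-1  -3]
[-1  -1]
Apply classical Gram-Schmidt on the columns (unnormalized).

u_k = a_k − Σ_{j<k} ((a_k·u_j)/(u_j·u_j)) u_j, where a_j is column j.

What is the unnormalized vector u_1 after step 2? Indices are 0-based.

Step 1: u_0 = a_0 = (-1, -1).
Step 2: u_1 = a_1 − (2)·u_0 = (-1, 1).

u_1 = (-1, 1)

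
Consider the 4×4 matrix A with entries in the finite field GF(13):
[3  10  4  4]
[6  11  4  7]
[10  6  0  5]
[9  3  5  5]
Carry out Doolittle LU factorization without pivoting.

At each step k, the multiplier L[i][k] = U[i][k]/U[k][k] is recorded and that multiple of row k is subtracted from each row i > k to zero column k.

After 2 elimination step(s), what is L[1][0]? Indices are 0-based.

[col 0] pivot 3
  R1 -= 2*R0 → (0, 4, 9, 12)  (L[1][0] := 2)
  R2 -= 12*R0 → (0, 3, 4, 9)  (L[2][0] := 12)
  R3 -= 3*R0 → (0, 12, 6, 6)  (L[3][0] := 3)
[col 1] pivot 4
  R2 -= 4*R1 → (0, 0, 7, 0)  (L[2][1] := 4)
  R3 -= 3*R1 → (0, 0, 5, 9)  (L[3][1] := 3)

L[1][0] = 2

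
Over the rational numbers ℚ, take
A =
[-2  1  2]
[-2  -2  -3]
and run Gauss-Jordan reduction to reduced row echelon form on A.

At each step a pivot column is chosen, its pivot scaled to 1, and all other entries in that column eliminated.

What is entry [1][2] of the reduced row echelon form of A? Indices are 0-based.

pivot(0,0)=-2: scale R0 → (1, -1/2, -1)
  clear (1,0): R1 −= (-2)R0 → (0, -3, -5)
pivot(1,1)=-3: scale R1 → (0, 1, 5/3)
  clear (0,1): R0 −= (-1/2)R1 → (1, 0, -1/6)

M[1][2] = 5/3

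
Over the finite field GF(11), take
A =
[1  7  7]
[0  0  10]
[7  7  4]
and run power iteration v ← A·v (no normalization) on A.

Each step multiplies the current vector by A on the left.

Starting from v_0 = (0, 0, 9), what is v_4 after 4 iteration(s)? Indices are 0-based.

v_0 = (0, 0, 9).
v_1 = A·v_0 = (8, 2, 3).
v_2 = A·v_1 = (10, 8, 5).
v_3 = A·v_2 = (2, 6, 3).
v_4 = A·v_3 = (10, 8, 2).

v_4 = (10, 8, 2)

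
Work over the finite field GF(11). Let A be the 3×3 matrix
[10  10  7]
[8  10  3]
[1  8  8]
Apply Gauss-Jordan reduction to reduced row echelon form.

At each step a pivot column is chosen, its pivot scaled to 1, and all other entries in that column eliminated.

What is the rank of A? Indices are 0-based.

rank = 3

[1] R0 /= 10  ⇒  (1, 1, 4)
     R1 -= 8·R0  ⇒  (0, 2, 4)
     R2 -= 1·R0  ⇒  (0, 7, 4)
[2] R1 /= 2  ⇒  (0, 1, 2)
     R0 -= 1·R1  ⇒  (1, 0, 2)
     R2 -= 7·R1  ⇒  (0, 0, 1)
[3] R2 /= 1  ⇒  (0, 0, 1)
     R0 -= 2·R2  ⇒  (1, 0, 0)
     R1 -= 2·R2  ⇒  (0, 1, 0)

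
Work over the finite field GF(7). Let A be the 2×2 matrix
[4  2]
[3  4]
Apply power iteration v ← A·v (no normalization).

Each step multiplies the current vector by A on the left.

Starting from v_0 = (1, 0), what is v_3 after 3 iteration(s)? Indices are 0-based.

v_0 = (1, 0).
v_1 = A·v_0 = (4, 3).
v_2 = A·v_1 = (1, 3).
v_3 = A·v_2 = (3, 1).

v_3 = (3, 1)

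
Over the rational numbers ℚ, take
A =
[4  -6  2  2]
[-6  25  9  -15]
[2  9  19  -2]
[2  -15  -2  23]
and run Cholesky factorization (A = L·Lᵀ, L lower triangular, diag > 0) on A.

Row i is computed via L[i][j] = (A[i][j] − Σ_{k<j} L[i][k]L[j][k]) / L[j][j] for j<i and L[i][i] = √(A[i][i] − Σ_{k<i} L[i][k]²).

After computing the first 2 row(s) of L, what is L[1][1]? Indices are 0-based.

L[1][1] = 4

Step 1: L[0][0] = √(4) = 2.
  L[1][0] = (-6) / L[0][0] = -3.
Step 2: L[1][1] = √(16) = 4.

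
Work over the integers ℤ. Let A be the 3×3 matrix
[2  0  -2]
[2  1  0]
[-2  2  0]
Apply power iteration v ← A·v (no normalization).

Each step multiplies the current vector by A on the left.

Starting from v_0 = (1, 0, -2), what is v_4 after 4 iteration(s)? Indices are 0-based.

v_4 = (104, 142, -4)

v_0 = (1, 0, -2).
v_1 = A·v_0 = (6, 2, -2).
v_2 = A·v_1 = (16, 14, -8).
v_3 = A·v_2 = (48, 46, -4).
v_4 = A·v_3 = (104, 142, -4).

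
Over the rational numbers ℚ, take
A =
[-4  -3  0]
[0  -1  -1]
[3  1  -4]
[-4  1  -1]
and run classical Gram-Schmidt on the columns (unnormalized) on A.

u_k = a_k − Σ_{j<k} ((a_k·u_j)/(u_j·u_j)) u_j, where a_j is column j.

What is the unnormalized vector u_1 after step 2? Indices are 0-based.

Step 1: u_0 = a_0 = (-4, 0, 3, -4).
Step 2: u_1 = a_1 − (11/41)·u_0 = (-79/41, -1, 8/41, 85/41).

u_1 = (-79/41, -1, 8/41, 85/41)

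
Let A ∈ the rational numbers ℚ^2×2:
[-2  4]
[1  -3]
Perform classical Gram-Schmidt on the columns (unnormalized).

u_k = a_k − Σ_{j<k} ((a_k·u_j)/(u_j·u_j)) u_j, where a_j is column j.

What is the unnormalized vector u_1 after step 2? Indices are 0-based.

Step 1: u_0 = a_0 = (-2, 1).
Step 2: u_1 = a_1 − (-11/5)·u_0 = (-2/5, -4/5).

u_1 = (-2/5, -4/5)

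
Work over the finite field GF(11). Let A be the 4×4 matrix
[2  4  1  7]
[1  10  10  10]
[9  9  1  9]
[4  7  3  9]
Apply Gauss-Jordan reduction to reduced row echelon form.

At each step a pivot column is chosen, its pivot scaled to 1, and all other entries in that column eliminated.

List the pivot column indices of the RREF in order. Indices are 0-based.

pivot columns: 0, 1, 2, 3

step 1: normalize row 0 (÷2) = (1, 2, 6, 9)
  row 1: subtract 1×row0 = (0, 8, 4, 1)
  row 2: subtract 9×row0 = (0, 2, 2, 5)
  row 3: subtract 4×row0 = (0, 10, 1, 6)
step 2: normalize row 1 (÷8) = (0, 1, 6, 7)
  row 0: subtract 2×row1 = (1, 0, 5, 6)
  row 2: subtract 2×row1 = (0, 0, 1, 2)
  row 3: subtract 10×row1 = (0, 0, 7, 2)
step 3: normalize row 2 (÷1) = (0, 0, 1, 2)
  row 0: subtract 5×row2 = (1, 0, 0, 7)
  row 1: subtract 6×row2 = (0, 1, 0, 6)
  row 3: subtract 7×row2 = (0, 0, 0, 10)
step 4: normalize row 3 (÷10) = (0, 0, 0, 1)
  row 0: subtract 7×row3 = (1, 0, 0, 0)
  row 1: subtract 6×row3 = (0, 1, 0, 0)
  row 2: subtract 2×row3 = (0, 0, 1, 0)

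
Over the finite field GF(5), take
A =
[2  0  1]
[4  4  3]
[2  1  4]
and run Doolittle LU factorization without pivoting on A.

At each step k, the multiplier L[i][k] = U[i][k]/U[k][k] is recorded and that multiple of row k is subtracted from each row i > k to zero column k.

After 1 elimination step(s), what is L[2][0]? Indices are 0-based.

k=0: U[0][0]=2
  eliminate (1,0): mult=2, new row 1: (0, 4, 1); set L[1][0]=2
  eliminate (2,0): mult=1, new row 2: (0, 1, 3); set L[2][0]=1

L[2][0] = 1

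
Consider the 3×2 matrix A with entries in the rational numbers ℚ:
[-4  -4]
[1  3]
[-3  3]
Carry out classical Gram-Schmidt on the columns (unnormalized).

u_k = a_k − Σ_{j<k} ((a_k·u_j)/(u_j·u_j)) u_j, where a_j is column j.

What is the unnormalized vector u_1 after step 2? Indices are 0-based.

Step 1: u_0 = a_0 = (-4, 1, -3).
Step 2: u_1 = a_1 − (5/13)·u_0 = (-32/13, 34/13, 54/13).

u_1 = (-32/13, 34/13, 54/13)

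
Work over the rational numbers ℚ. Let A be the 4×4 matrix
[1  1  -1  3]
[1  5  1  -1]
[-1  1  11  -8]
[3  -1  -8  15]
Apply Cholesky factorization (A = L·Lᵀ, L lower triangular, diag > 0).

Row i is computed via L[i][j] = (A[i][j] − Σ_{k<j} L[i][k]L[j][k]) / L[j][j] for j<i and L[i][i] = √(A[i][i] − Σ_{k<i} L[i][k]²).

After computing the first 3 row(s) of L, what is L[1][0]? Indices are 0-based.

Step 1: L[0][0] = √(1) = 1.
  L[1][0] = (1) / L[0][0] = 1.
Step 2: L[1][1] = √(4) = 2.
  L[2][0] = (-1) / L[0][0] = -1.
  L[2][1] = (2) / L[1][1] = 1.
Step 3: L[2][2] = √(9) = 3.

L[1][0] = 1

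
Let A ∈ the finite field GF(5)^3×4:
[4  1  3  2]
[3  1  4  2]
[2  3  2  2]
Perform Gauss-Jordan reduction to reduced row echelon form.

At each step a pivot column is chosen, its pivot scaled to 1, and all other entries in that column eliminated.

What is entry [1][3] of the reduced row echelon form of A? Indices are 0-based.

M[1][3] = 3

[1] R0 /= 4  ⇒  (1, 4, 2, 3)
     R1 -= 3·R0  ⇒  (0, 4, 3, 3)
     R2 -= 2·R0  ⇒  (0, 0, 3, 1)
[2] R1 /= 4  ⇒  (0, 1, 2, 2)
     R0 -= 4·R1  ⇒  (1, 0, 4, 0)
[3] R2 /= 3  ⇒  (0, 0, 1, 2)
     R0 -= 4·R2  ⇒  (1, 0, 0, 2)
     R1 -= 2·R2  ⇒  (0, 1, 0, 3)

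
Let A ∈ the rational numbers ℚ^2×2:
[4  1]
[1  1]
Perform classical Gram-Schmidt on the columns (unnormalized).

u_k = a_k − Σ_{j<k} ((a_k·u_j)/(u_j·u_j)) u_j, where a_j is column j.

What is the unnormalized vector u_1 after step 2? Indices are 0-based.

u_1 = (-3/17, 12/17)

Step 1: u_0 = a_0 = (4, 1).
Step 2: u_1 = a_1 − (5/17)·u_0 = (-3/17, 12/17).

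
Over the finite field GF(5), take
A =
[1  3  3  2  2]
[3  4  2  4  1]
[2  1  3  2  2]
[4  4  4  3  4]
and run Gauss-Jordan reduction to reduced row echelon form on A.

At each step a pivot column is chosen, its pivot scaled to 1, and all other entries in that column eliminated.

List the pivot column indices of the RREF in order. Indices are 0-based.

pivot columns: 0, 1, 2, 3

step 1: normalize row 0 (÷1) = (1, 3, 3, 2, 2)
  row 1: subtract 3×row0 = (0, 0, 3, 3, 0)
  row 2: subtract 2×row0 = (0, 0, 2, 3, 3)
  row 3: subtract 4×row0 = (0, 2, 2, 0, 1)
step 2: exchange rows 1,3
step 2: normalize row 1 (÷2) = (0, 1, 1, 0, 3)
  row 0: subtract 3×row1 = (1, 0, 0, 2, 3)
step 3: normalize row 2 (÷2) = (0, 0, 1, 4, 4)
  row 1: subtract 1×row2 = (0, 1, 0, 1, 4)
  row 3: subtract 3×row2 = (0, 0, 0, 1, 3)
step 4: normalize row 3 (÷1) = (0, 0, 0, 1, 3)
  row 0: subtract 2×row3 = (1, 0, 0, 0, 2)
  row 1: subtract 1×row3 = (0, 1, 0, 0, 1)
  row 2: subtract 4×row3 = (0, 0, 1, 0, 2)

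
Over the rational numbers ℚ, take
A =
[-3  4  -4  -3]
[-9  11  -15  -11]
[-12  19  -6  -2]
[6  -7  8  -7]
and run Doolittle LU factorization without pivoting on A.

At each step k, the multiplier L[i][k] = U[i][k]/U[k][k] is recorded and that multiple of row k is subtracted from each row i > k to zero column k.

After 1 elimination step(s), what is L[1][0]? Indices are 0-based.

Step 1: pivot at (0,0) is -3.
  row1 ← row1 − (3)·row0  ⇒  L[1][0]=3, U row1=(0, -1, -3, -2)
  row2 ← row2 − (4)·row0  ⇒  L[2][0]=4, U row2=(0, 3, 10, 10)
  row3 ← row3 − (-2)·row0  ⇒  L[3][0]=-2, U row3=(0, 1, 0, -13)

L[1][0] = 3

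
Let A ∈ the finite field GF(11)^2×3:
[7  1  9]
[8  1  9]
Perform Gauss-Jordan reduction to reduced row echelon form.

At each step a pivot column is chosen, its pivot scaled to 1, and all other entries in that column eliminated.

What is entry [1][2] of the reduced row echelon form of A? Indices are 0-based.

[1] R0 /= 7  ⇒  (1, 8, 6)
     R1 -= 8·R0  ⇒  (0, 3, 5)
[2] R1 /= 3  ⇒  (0, 1, 9)
     R0 -= 8·R1  ⇒  (1, 0, 0)

M[1][2] = 9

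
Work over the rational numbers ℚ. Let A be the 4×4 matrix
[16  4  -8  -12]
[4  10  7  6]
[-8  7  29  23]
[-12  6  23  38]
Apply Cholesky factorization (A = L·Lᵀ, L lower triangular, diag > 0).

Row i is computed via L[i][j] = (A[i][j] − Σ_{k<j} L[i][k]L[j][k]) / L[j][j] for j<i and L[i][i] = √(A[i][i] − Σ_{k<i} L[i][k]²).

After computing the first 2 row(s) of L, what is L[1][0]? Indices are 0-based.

L[1][0] = 1

Step 1: L[0][0] = √(16) = 4.
  L[1][0] = (4) / L[0][0] = 1.
Step 2: L[1][1] = √(9) = 3.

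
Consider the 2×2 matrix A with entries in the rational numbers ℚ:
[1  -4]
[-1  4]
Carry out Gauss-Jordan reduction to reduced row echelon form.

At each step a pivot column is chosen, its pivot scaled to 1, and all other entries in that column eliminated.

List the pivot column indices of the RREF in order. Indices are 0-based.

[1] R0 /= 1  ⇒  (1, -4)
     R1 -= -1·R0  ⇒  (0, 0)
column 1 empty below row 1

pivot columns: 0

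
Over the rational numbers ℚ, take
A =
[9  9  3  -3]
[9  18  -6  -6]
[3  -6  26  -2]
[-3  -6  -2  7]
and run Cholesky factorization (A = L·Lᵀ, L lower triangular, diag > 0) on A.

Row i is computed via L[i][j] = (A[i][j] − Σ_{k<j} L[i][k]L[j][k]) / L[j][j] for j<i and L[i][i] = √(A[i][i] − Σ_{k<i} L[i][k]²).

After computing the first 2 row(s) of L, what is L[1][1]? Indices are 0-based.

L[1][1] = 3

Step 1: L[0][0] = √(9) = 3.
  L[1][0] = (9) / L[0][0] = 3.
Step 2: L[1][1] = √(9) = 3.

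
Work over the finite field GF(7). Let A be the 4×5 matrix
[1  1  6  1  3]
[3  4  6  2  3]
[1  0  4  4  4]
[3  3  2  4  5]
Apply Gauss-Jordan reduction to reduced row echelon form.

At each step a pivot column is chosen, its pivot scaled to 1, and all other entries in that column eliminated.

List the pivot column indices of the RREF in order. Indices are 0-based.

pivot columns: 0, 1, 2, 3

[1] R0 /= 1  ⇒  (1, 1, 6, 1, 3)
     R1 -= 3·R0  ⇒  (0, 1, 2, 6, 1)
     R2 -= 1·R0  ⇒  (0, 6, 5, 3, 1)
     R3 -= 3·R0  ⇒  (0, 0, 5, 1, 3)
[2] R1 /= 1  ⇒  (0, 1, 2, 6, 1)
     R0 -= 1·R1  ⇒  (1, 0, 4, 2, 2)
     R2 -= 6·R1  ⇒  (0, 0, 0, 2, 2)
[3] R2 <-> R3
[3] R2 /= 5  ⇒  (0, 0, 1, 3, 2)
     R0 -= 4·R2  ⇒  (1, 0, 0, 4, 1)
     R1 -= 2·R2  ⇒  (0, 1, 0, 0, 4)
[4] R3 /= 2  ⇒  (0, 0, 0, 1, 1)
     R0 -= 4·R3  ⇒  (1, 0, 0, 0, 4)
     R2 -= 3·R3  ⇒  (0, 0, 1, 0, 6)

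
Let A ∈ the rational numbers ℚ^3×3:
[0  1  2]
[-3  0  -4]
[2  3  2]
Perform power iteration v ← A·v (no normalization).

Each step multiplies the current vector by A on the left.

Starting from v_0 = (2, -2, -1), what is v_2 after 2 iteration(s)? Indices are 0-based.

v_0 = (2, -2, -1).
v_1 = A·v_0 = (-4, -2, -4).
v_2 = A·v_1 = (-10, 28, -22).

v_2 = (-10, 28, -22)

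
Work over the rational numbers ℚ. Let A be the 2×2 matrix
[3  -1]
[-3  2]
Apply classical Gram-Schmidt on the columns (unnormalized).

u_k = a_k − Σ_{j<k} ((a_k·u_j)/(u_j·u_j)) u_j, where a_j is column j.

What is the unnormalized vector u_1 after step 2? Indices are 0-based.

Step 1: u_0 = a_0 = (3, -3).
Step 2: u_1 = a_1 − (-1/2)·u_0 = (1/2, 1/2).

u_1 = (1/2, 1/2)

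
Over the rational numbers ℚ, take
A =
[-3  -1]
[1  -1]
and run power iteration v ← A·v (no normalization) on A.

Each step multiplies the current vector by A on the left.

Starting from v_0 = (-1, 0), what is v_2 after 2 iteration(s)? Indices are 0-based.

v_2 = (-8, 4)

v_0 = (-1, 0).
v_1 = A·v_0 = (3, -1).
v_2 = A·v_1 = (-8, 4).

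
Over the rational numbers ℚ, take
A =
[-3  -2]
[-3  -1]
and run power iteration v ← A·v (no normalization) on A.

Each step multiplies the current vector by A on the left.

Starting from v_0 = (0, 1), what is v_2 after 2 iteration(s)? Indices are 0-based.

v_2 = (8, 7)

v_0 = (0, 1).
v_1 = A·v_0 = (-2, -1).
v_2 = A·v_1 = (8, 7).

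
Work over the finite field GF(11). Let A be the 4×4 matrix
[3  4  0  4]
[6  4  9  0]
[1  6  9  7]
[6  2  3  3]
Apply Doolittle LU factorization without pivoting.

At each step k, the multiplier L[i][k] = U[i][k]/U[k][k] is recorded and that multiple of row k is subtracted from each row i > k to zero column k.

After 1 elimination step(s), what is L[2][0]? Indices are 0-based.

L[2][0] = 4

Step 1: pivot at (0,0) is 3.
  row1 ← row1 − (2)·row0  ⇒  L[1][0]=2, U row1=(0, 7, 9, 3)
  row2 ← row2 − (4)·row0  ⇒  L[2][0]=4, U row2=(0, 1, 9, 2)
  row3 ← row3 − (2)·row0  ⇒  L[3][0]=2, U row3=(0, 5, 3, 6)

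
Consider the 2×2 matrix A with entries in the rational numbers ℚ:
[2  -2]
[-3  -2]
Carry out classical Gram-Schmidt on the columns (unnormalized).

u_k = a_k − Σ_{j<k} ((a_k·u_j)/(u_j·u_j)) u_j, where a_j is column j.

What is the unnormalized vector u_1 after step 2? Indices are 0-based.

Step 1: u_0 = a_0 = (2, -3).
Step 2: u_1 = a_1 − (2/13)·u_0 = (-30/13, -20/13).

u_1 = (-30/13, -20/13)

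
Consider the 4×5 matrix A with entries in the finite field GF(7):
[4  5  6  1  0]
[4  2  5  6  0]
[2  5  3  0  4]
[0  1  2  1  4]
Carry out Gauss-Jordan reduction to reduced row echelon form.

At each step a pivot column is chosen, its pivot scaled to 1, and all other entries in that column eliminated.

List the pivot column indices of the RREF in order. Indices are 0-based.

pivot(0,0)=4: scale R0 → (1, 3, 5, 2, 0)
  clear (1,0): R1 −= (4)R0 → (0, 4, 6, 5, 0)
  clear (2,0): R2 −= (2)R0 → (0, 6, 0, 3, 4)
pivot(1,1)=4: scale R1 → (0, 1, 5, 3, 0)
  clear (0,1): R0 −= (3)R1 → (1, 0, 4, 0, 0)
  clear (2,1): R2 −= (6)R1 → (0, 0, 5, 6, 4)
  clear (3,1): R3 −= (1)R1 → (0, 0, 4, 5, 4)
pivot(2,2)=5: scale R2 → (0, 0, 1, 4, 5)
  clear (0,2): R0 −= (4)R2 → (1, 0, 0, 5, 1)
  clear (1,2): R1 −= (5)R2 → (0, 1, 0, 4, 3)
  clear (3,2): R3 −= (4)R2 → (0, 0, 0, 3, 5)
pivot(3,3)=3: scale R3 → (0, 0, 0, 1, 4)
  clear (0,3): R0 −= (5)R3 → (1, 0, 0, 0, 2)
  clear (1,3): R1 −= (4)R3 → (0, 1, 0, 0, 1)
  clear (2,3): R2 −= (4)R3 → (0, 0, 1, 0, 3)

pivot columns: 0, 1, 2, 3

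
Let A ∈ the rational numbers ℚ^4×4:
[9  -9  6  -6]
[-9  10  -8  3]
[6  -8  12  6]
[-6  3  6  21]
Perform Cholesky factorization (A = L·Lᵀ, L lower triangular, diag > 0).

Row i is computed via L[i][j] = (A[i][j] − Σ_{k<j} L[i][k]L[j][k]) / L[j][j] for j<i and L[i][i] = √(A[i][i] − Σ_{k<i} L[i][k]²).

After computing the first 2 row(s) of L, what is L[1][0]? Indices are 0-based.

L[1][0] = -3

Step 1: L[0][0] = √(9) = 3.
  L[1][0] = (-9) / L[0][0] = -3.
Step 2: L[1][1] = √(1) = 1.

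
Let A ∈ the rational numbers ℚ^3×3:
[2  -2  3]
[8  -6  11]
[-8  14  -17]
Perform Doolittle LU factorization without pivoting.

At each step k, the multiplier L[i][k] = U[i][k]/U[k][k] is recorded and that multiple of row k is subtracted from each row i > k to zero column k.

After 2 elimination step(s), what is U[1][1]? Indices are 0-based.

[col 0] pivot 2
  R1 -= 4*R0 → (0, 2, -1)  (L[1][0] := 4)
  R2 -= -4*R0 → (0, 6, -5)  (L[2][0] := -4)
[col 1] pivot 2
  R2 -= 3*R1 → (0, 0, -2)  (L[2][1] := 3)

U[1][1] = 2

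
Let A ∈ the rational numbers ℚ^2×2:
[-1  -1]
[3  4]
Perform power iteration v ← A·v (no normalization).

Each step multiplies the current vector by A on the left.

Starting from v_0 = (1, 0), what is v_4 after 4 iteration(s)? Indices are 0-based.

v_4 = (-23, 99)

v_0 = (1, 0).
v_1 = A·v_0 = (-1, 3).
v_2 = A·v_1 = (-2, 9).
v_3 = A·v_2 = (-7, 30).
v_4 = A·v_3 = (-23, 99).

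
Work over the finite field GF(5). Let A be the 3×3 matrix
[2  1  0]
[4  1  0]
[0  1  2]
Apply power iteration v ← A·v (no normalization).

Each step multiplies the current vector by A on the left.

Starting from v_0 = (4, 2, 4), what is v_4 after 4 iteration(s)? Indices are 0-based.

v_4 = (3, 1, 3)

v_0 = (4, 2, 4).
v_1 = A·v_0 = (0, 3, 0).
v_2 = A·v_1 = (3, 3, 3).
v_3 = A·v_2 = (4, 0, 4).
v_4 = A·v_3 = (3, 1, 3).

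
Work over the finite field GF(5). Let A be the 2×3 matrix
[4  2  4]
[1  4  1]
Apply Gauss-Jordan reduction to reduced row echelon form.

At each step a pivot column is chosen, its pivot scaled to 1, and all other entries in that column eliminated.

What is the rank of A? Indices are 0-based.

pivot(0,0)=4: scale R0 → (1, 3, 1)
  clear (1,0): R1 −= (1)R0 → (0, 1, 0)
pivot(1,1)=1: scale R1 → (0, 1, 0)
  clear (0,1): R0 −= (3)R1 → (1, 0, 1)

rank = 2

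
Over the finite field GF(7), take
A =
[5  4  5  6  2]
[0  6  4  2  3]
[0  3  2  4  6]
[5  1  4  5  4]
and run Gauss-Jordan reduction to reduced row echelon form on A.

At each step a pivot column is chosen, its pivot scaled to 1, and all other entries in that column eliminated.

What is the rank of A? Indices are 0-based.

rank = 4

step 1: normalize row 0 (÷5) = (1, 5, 1, 4, 6)
  row 3: subtract 5×row0 = (0, 4, 6, 6, 2)
step 2: normalize row 1 (÷6) = (0, 1, 3, 5, 4)
  row 0: subtract 5×row1 = (1, 0, 0, 0, 0)
  row 2: subtract 3×row1 = (0, 0, 0, 3, 1)
  row 3: subtract 4×row1 = (0, 0, 1, 0, 0)
step 3: exchange rows 2,3
step 3: normalize row 2 (÷1) = (0, 0, 1, 0, 0)
  row 1: subtract 3×row2 = (0, 1, 0, 5, 4)
step 4: normalize row 3 (÷3) = (0, 0, 0, 1, 5)
  row 1: subtract 5×row3 = (0, 1, 0, 0, 0)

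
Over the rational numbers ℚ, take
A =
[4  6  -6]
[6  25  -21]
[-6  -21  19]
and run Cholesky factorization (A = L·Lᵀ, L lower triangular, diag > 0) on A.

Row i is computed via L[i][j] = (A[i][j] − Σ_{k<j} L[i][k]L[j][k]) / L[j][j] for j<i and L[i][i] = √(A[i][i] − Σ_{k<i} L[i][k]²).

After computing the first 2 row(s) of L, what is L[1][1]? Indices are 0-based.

L[1][1] = 4

Step 1: L[0][0] = √(4) = 2.
  L[1][0] = (6) / L[0][0] = 3.
Step 2: L[1][1] = √(16) = 4.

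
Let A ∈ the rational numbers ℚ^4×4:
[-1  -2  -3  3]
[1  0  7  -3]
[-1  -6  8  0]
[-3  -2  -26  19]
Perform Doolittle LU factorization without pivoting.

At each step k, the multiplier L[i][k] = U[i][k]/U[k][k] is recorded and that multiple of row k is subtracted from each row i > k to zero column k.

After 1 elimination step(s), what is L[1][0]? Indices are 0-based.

k=0: U[0][0]=-1
  eliminate (1,0): mult=-1, new row 1: (0, -2, 4, 0); set L[1][0]=-1
  eliminate (2,0): mult=1, new row 2: (0, -4, 11, -3); set L[2][0]=1
  eliminate (3,0): mult=3, new row 3: (0, 4, -17, 10); set L[3][0]=3

L[1][0] = -1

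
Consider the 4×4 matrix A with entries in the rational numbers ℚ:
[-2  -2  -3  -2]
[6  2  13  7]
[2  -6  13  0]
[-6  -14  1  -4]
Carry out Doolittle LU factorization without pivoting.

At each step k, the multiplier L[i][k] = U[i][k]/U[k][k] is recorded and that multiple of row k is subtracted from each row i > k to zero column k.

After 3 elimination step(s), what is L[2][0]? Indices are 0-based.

Step 1: pivot at (0,0) is -2.
  row1 ← row1 − (-3)·row0  ⇒  L[1][0]=-3, U row1=(0, -4, 4, 1)
  row2 ← row2 − (-1)·row0  ⇒  L[2][0]=-1, U row2=(0, -8, 10, -2)
  row3 ← row3 − (3)·row0  ⇒  L[3][0]=3, U row3=(0, -8, 10, 2)
Step 2: pivot at (1,1) is -4.
  row2 ← row2 − (2)·row1  ⇒  L[2][1]=2, U row2=(0, 0, 2, -4)
  row3 ← row3 − (2)·row1  ⇒  L[3][1]=2, U row3=(0, 0, 2, 0)
Step 3: pivot at (2,2) is 2.
  row3 ← row3 − (1)·row2  ⇒  L[3][2]=1, U row3=(0, 0, 0, 4)

L[2][0] = -1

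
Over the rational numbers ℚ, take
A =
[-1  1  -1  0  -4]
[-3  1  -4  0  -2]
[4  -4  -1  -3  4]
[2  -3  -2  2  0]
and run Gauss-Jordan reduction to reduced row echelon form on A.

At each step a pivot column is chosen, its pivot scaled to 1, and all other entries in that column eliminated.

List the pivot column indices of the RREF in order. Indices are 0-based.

step 1: normalize row 0 (÷-1) = (1, -1, 1, 0, 4)
  row 1: subtract -3×row0 = (0, -2, -1, 0, 10)
  row 2: subtract 4×row0 = (0, 0, -5, -3, -12)
  row 3: subtract 2×row0 = (0, -1, -4, 2, -8)
step 2: normalize row 1 (÷-2) = (0, 1, 1/2, 0, -5)
  row 0: subtract -1×row1 = (1, 0, 3/2, 0, -1)
  row 3: subtract -1×row1 = (0, 0, -7/2, 2, -13)
step 3: normalize row 2 (÷-5) = (0, 0, 1, 3/5, 12/5)
  row 0: subtract 3/2×row2 = (1, 0, 0, -9/10, -23/5)
  row 1: subtract 1/2×row2 = (0, 1, 0, -3/10, -31/5)
  row 3: subtract -7/2×row2 = (0, 0, 0, 41/10, -23/5)
step 4: normalize row 3 (÷41/10) = (0, 0, 0, 1, -46/41)
  row 0: subtract -9/10×row3 = (1, 0, 0, 0, -230/41)
  row 1: subtract -3/10×row3 = (0, 1, 0, 0, -268/41)
  row 2: subtract 3/5×row3 = (0, 0, 1, 0, 126/41)

pivot columns: 0, 1, 2, 3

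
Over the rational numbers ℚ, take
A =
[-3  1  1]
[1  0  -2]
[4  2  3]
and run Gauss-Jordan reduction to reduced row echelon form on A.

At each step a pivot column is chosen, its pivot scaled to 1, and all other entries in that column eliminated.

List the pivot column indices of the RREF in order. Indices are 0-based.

[1] R0 /= -3  ⇒  (1, -1/3, -1/3)
     R1 -= 1·R0  ⇒  (0, 1/3, -5/3)
     R2 -= 4·R0  ⇒  (0, 10/3, 13/3)
[2] R1 /= 1/3  ⇒  (0, 1, -5)
     R0 -= -1/3·R1  ⇒  (1, 0, -2)
     R2 -= 10/3·R1  ⇒  (0, 0, 21)
[3] R2 /= 21  ⇒  (0, 0, 1)
     R0 -= -2·R2  ⇒  (1, 0, 0)
     R1 -= -5·R2  ⇒  (0, 1, 0)

pivot columns: 0, 1, 2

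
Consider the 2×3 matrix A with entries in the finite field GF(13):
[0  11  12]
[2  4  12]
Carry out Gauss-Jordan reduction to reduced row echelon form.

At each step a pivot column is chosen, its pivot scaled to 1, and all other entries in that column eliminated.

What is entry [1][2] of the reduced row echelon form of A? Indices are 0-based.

M[1][2] = 7

step 1: exchange rows 0,1
step 1: normalize row 0 (÷2) = (1, 2, 6)
step 2: normalize row 1 (÷11) = (0, 1, 7)
  row 0: subtract 2×row1 = (1, 0, 5)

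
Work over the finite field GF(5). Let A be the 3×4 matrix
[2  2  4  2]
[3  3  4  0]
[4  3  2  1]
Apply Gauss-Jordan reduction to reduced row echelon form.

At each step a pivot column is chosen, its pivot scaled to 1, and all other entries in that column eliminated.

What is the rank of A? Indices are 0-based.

rank = 3

pivot(0,0)=2: scale R0 → (1, 1, 2, 1)
  clear (1,0): R1 −= (3)R0 → (0, 0, 3, 2)
  clear (2,0): R2 −= (4)R0 → (0, 4, 4, 2)
pivot(1,1): swap R1↔R2
pivot(1,1)=4: scale R1 → (0, 1, 1, 3)
  clear (0,1): R0 −= (1)R1 → (1, 0, 1, 3)
pivot(2,2)=3: scale R2 → (0, 0, 1, 4)
  clear (0,2): R0 −= (1)R2 → (1, 0, 0, 4)
  clear (1,2): R1 −= (1)R2 → (0, 1, 0, 4)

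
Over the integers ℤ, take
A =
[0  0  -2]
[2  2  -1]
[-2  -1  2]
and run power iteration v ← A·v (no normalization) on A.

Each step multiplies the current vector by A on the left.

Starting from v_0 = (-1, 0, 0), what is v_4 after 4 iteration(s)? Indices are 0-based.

v_4 = (-52, -102, 102)

v_0 = (-1, 0, 0).
v_1 = A·v_0 = (0, -2, 2).
v_2 = A·v_1 = (-4, -6, 6).
v_3 = A·v_2 = (-12, -26, 26).
v_4 = A·v_3 = (-52, -102, 102).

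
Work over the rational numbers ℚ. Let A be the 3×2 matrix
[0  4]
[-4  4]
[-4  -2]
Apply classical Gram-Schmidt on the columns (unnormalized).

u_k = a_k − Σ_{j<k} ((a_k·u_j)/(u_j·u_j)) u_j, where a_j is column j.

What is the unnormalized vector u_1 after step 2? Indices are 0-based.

u_1 = (4, 3, -3)

Step 1: u_0 = a_0 = (0, -4, -4).
Step 2: u_1 = a_1 − (-1/4)·u_0 = (4, 3, -3).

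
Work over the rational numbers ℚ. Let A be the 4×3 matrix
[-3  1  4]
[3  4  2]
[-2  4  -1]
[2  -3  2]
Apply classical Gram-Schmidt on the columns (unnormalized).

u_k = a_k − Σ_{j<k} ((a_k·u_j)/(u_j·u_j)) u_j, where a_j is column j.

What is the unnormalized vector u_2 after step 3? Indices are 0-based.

u_2 = (386/97, 1896/1067, -1255/1067, 2270/1067)

Step 1: u_0 = a_0 = (-3, 3, -2, 2).
Step 2: u_1 = a_1 − (-5/26)·u_0 = (11/26, 119/26, 47/13, -34/13).
Step 3: u_2 = a_2 − (0)·u_0 − (52/1067)·u_1 = (386/97, 1896/1067, -1255/1067, 2270/1067).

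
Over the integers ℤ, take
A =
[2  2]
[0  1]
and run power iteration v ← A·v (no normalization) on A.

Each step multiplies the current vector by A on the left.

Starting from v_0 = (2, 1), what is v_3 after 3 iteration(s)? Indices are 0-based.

v_0 = (2, 1).
v_1 = A·v_0 = (6, 1).
v_2 = A·v_1 = (14, 1).
v_3 = A·v_2 = (30, 1).

v_3 = (30, 1)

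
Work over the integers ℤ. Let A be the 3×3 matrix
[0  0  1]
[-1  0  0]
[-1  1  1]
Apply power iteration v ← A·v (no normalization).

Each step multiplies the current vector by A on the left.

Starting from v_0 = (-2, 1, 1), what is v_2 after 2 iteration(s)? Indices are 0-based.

v_0 = (-2, 1, 1).
v_1 = A·v_0 = (1, 2, 4).
v_2 = A·v_1 = (4, -1, 5).

v_2 = (4, -1, 5)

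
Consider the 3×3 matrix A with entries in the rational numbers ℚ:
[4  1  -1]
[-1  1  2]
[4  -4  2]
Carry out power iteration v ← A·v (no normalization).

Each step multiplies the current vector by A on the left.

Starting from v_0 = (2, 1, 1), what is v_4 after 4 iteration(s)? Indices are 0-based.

v_4 = (182, 321, 396)

v_0 = (2, 1, 1).
v_1 = A·v_0 = (8, 1, 6).
v_2 = A·v_1 = (27, 5, 40).
v_3 = A·v_2 = (73, 58, 168).
v_4 = A·v_3 = (182, 321, 396).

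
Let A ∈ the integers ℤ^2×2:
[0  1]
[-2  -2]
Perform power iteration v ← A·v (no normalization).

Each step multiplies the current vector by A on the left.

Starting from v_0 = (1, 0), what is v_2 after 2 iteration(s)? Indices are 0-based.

v_2 = (-2, 4)

v_0 = (1, 0).
v_1 = A·v_0 = (0, -2).
v_2 = A·v_1 = (-2, 4).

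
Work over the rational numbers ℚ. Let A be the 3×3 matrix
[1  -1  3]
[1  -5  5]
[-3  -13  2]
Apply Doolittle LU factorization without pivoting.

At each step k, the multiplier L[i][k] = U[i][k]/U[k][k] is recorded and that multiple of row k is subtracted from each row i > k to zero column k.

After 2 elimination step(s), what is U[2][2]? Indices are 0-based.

U[2][2] = 3

Step 1: pivot at (0,0) is 1.
  row1 ← row1 − (1)·row0  ⇒  L[1][0]=1, U row1=(0, -4, 2)
  row2 ← row2 − (-3)·row0  ⇒  L[2][0]=-3, U row2=(0, -16, 11)
Step 2: pivot at (1,1) is -4.
  row2 ← row2 − (4)·row1  ⇒  L[2][1]=4, U row2=(0, 0, 3)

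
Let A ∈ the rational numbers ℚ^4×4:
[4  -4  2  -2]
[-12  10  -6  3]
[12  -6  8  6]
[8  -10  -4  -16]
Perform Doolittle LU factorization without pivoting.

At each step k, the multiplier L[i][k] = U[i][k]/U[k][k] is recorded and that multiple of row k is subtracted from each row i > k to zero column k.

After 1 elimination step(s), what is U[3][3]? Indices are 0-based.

U[3][3] = -12

k=0: U[0][0]=4
  eliminate (1,0): mult=-3, new row 1: (0, -2, 0, -3); set L[1][0]=-3
  eliminate (2,0): mult=3, new row 2: (0, 6, 2, 12); set L[2][0]=3
  eliminate (3,0): mult=2, new row 3: (0, -2, -8, -12); set L[3][0]=2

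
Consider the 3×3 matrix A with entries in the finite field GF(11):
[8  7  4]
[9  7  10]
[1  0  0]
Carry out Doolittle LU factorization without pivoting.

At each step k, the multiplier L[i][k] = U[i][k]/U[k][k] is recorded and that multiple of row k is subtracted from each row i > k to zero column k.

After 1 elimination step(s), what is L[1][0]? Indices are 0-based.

[col 0] pivot 8
  R1 -= 8*R0 → (0, 6, 0)  (L[1][0] := 8)
  R2 -= 7*R0 → (0, 6, 5)  (L[2][0] := 7)

L[1][0] = 8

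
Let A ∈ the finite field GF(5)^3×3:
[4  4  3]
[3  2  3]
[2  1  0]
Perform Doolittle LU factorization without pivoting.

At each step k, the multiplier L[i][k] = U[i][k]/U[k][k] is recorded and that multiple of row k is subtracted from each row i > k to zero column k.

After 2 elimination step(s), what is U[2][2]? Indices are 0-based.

[col 0] pivot 4
  R1 -= 2*R0 → (0, 4, 2)  (L[1][0] := 2)
  R2 -= 3*R0 → (0, 4, 1)  (L[2][0] := 3)
[col 1] pivot 4
  R2 -= 1*R1 → (0, 0, 4)  (L[2][1] := 1)

U[2][2] = 4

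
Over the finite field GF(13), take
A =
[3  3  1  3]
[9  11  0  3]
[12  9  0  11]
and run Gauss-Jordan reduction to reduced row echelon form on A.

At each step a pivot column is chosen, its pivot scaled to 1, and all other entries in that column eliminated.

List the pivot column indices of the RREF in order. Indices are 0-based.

step 1: normalize row 0 (÷3) = (1, 1, 9, 1)
  row 1: subtract 9×row0 = (0, 2, 10, 7)
  row 2: subtract 12×row0 = (0, 10, 9, 12)
step 2: normalize row 1 (÷2) = (0, 1, 5, 10)
  row 0: subtract 1×row1 = (1, 0, 4, 4)
  row 2: subtract 10×row1 = (0, 0, 11, 3)
step 3: normalize row 2 (÷11) = (0, 0, 1, 5)
  row 0: subtract 4×row2 = (1, 0, 0, 10)
  row 1: subtract 5×row2 = (0, 1, 0, 11)

pivot columns: 0, 1, 2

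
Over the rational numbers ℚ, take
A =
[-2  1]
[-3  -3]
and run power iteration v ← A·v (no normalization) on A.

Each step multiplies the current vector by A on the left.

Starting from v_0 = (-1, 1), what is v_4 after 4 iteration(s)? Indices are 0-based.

v_0 = (-1, 1).
v_1 = A·v_0 = (3, 0).
v_2 = A·v_1 = (-6, -9).
v_3 = A·v_2 = (3, 45).
v_4 = A·v_3 = (39, -144).

v_4 = (39, -144)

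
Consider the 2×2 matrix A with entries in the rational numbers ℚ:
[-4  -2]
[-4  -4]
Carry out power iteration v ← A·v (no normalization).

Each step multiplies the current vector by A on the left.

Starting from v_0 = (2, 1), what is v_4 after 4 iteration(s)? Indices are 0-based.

v_4 = (2944, 4160)

v_0 = (2, 1).
v_1 = A·v_0 = (-10, -12).
v_2 = A·v_1 = (64, 88).
v_3 = A·v_2 = (-432, -608).
v_4 = A·v_3 = (2944, 4160).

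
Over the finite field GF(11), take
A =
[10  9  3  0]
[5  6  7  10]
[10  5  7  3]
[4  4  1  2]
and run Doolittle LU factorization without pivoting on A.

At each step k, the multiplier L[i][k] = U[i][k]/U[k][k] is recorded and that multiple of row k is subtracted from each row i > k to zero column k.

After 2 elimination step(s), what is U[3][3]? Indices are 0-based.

U[3][3] = 3

k=0: U[0][0]=10
  eliminate (1,0): mult=6, new row 1: (0, 7, 0, 10); set L[1][0]=6
  eliminate (2,0): mult=1, new row 2: (0, 7, 4, 3); set L[2][0]=1
  eliminate (3,0): mult=7, new row 3: (0, 7, 2, 2); set L[3][0]=7
k=1: U[1][1]=7
  eliminate (2,1): mult=1, new row 2: (0, 0, 4, 4); set L[2][1]=1
  eliminate (3,1): mult=1, new row 3: (0, 0, 2, 3); set L[3][1]=1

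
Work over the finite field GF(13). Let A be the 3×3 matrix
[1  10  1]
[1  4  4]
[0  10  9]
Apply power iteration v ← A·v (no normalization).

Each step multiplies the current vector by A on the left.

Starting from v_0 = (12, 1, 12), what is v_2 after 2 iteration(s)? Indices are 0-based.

v_2 = (12, 8, 12)

v_0 = (12, 1, 12).
v_1 = A·v_0 = (8, 12, 1).
v_2 = A·v_1 = (12, 8, 12).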